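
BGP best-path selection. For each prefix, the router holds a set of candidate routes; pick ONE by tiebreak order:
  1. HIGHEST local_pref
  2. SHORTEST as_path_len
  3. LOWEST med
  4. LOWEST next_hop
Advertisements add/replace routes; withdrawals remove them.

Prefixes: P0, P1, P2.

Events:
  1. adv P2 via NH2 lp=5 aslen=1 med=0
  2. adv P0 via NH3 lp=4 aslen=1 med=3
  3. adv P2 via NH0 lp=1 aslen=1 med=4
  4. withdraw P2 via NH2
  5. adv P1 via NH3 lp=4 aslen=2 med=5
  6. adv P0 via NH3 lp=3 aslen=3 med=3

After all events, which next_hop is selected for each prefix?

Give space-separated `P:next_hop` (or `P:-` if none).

Op 1: best P0=- P1=- P2=NH2
Op 2: best P0=NH3 P1=- P2=NH2
Op 3: best P0=NH3 P1=- P2=NH2
Op 4: best P0=NH3 P1=- P2=NH0
Op 5: best P0=NH3 P1=NH3 P2=NH0
Op 6: best P0=NH3 P1=NH3 P2=NH0

Answer: P0:NH3 P1:NH3 P2:NH0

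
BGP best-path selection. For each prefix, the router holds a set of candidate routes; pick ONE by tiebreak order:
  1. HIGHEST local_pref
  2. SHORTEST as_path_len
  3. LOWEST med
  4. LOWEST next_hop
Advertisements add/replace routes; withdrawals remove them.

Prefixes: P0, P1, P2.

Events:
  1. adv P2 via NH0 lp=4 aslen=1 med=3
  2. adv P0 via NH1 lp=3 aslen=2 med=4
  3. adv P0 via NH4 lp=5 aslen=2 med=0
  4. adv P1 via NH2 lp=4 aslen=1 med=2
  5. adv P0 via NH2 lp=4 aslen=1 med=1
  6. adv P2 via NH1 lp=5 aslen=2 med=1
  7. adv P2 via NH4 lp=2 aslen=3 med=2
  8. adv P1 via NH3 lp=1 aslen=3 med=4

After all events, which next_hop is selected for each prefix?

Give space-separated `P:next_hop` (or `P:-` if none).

Answer: P0:NH4 P1:NH2 P2:NH1

Derivation:
Op 1: best P0=- P1=- P2=NH0
Op 2: best P0=NH1 P1=- P2=NH0
Op 3: best P0=NH4 P1=- P2=NH0
Op 4: best P0=NH4 P1=NH2 P2=NH0
Op 5: best P0=NH4 P1=NH2 P2=NH0
Op 6: best P0=NH4 P1=NH2 P2=NH1
Op 7: best P0=NH4 P1=NH2 P2=NH1
Op 8: best P0=NH4 P1=NH2 P2=NH1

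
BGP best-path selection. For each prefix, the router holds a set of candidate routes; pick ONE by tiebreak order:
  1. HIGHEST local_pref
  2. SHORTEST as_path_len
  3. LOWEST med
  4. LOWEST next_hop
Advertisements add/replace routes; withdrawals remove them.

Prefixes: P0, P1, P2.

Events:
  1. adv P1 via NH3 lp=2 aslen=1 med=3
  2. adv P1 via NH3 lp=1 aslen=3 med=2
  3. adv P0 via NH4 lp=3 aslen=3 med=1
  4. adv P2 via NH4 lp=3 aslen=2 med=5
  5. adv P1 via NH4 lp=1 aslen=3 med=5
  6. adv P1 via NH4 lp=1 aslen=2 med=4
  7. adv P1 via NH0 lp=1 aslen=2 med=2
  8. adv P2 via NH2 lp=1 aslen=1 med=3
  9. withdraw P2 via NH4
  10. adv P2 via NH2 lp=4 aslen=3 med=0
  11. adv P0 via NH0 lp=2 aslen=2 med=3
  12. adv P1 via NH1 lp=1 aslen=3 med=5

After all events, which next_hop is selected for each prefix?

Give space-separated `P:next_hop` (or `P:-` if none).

Answer: P0:NH4 P1:NH0 P2:NH2

Derivation:
Op 1: best P0=- P1=NH3 P2=-
Op 2: best P0=- P1=NH3 P2=-
Op 3: best P0=NH4 P1=NH3 P2=-
Op 4: best P0=NH4 P1=NH3 P2=NH4
Op 5: best P0=NH4 P1=NH3 P2=NH4
Op 6: best P0=NH4 P1=NH4 P2=NH4
Op 7: best P0=NH4 P1=NH0 P2=NH4
Op 8: best P0=NH4 P1=NH0 P2=NH4
Op 9: best P0=NH4 P1=NH0 P2=NH2
Op 10: best P0=NH4 P1=NH0 P2=NH2
Op 11: best P0=NH4 P1=NH0 P2=NH2
Op 12: best P0=NH4 P1=NH0 P2=NH2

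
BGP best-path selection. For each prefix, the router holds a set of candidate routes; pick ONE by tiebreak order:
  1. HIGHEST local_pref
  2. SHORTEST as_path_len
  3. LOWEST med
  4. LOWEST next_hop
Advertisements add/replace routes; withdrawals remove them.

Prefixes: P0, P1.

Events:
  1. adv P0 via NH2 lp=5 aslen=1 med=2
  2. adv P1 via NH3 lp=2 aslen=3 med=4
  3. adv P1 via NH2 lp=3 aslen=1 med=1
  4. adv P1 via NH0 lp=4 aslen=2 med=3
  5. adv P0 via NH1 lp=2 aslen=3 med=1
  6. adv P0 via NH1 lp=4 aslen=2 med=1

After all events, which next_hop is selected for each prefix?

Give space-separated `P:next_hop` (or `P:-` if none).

Answer: P0:NH2 P1:NH0

Derivation:
Op 1: best P0=NH2 P1=-
Op 2: best P0=NH2 P1=NH3
Op 3: best P0=NH2 P1=NH2
Op 4: best P0=NH2 P1=NH0
Op 5: best P0=NH2 P1=NH0
Op 6: best P0=NH2 P1=NH0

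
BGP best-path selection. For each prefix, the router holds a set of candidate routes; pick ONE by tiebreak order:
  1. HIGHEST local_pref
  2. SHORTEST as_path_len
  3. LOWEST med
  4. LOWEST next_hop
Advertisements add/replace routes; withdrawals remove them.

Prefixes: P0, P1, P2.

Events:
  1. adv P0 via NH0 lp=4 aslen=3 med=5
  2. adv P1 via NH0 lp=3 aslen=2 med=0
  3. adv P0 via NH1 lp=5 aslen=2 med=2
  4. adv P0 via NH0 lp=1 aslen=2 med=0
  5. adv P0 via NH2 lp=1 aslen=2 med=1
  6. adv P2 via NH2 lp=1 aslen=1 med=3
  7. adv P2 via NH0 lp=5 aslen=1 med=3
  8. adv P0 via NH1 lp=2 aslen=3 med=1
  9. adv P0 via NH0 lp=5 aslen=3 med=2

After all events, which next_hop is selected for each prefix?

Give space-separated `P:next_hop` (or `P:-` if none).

Answer: P0:NH0 P1:NH0 P2:NH0

Derivation:
Op 1: best P0=NH0 P1=- P2=-
Op 2: best P0=NH0 P1=NH0 P2=-
Op 3: best P0=NH1 P1=NH0 P2=-
Op 4: best P0=NH1 P1=NH0 P2=-
Op 5: best P0=NH1 P1=NH0 P2=-
Op 6: best P0=NH1 P1=NH0 P2=NH2
Op 7: best P0=NH1 P1=NH0 P2=NH0
Op 8: best P0=NH1 P1=NH0 P2=NH0
Op 9: best P0=NH0 P1=NH0 P2=NH0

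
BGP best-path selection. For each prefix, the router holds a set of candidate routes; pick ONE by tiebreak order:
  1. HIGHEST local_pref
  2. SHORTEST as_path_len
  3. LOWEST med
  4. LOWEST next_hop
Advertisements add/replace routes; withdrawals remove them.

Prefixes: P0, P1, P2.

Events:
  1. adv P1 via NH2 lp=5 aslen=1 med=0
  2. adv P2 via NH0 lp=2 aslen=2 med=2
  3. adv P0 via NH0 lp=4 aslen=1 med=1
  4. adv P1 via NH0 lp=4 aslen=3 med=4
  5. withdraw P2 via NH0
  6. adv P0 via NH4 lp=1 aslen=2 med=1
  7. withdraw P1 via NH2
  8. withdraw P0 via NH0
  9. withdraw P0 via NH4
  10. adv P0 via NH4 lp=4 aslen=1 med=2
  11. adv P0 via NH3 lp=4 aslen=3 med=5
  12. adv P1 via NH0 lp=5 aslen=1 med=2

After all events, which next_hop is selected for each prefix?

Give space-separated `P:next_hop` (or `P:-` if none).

Op 1: best P0=- P1=NH2 P2=-
Op 2: best P0=- P1=NH2 P2=NH0
Op 3: best P0=NH0 P1=NH2 P2=NH0
Op 4: best P0=NH0 P1=NH2 P2=NH0
Op 5: best P0=NH0 P1=NH2 P2=-
Op 6: best P0=NH0 P1=NH2 P2=-
Op 7: best P0=NH0 P1=NH0 P2=-
Op 8: best P0=NH4 P1=NH0 P2=-
Op 9: best P0=- P1=NH0 P2=-
Op 10: best P0=NH4 P1=NH0 P2=-
Op 11: best P0=NH4 P1=NH0 P2=-
Op 12: best P0=NH4 P1=NH0 P2=-

Answer: P0:NH4 P1:NH0 P2:-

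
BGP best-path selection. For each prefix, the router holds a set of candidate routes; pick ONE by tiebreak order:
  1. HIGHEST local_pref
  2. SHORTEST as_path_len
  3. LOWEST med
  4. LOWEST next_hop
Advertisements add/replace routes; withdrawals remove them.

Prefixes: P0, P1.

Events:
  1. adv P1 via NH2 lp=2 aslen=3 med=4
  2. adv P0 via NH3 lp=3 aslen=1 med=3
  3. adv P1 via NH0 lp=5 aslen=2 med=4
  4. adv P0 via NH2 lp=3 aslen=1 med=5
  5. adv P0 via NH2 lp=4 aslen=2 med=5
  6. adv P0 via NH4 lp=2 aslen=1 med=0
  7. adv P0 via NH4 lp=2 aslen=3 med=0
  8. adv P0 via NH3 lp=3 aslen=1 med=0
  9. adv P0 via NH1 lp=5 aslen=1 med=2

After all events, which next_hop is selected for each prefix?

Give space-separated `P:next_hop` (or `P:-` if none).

Answer: P0:NH1 P1:NH0

Derivation:
Op 1: best P0=- P1=NH2
Op 2: best P0=NH3 P1=NH2
Op 3: best P0=NH3 P1=NH0
Op 4: best P0=NH3 P1=NH0
Op 5: best P0=NH2 P1=NH0
Op 6: best P0=NH2 P1=NH0
Op 7: best P0=NH2 P1=NH0
Op 8: best P0=NH2 P1=NH0
Op 9: best P0=NH1 P1=NH0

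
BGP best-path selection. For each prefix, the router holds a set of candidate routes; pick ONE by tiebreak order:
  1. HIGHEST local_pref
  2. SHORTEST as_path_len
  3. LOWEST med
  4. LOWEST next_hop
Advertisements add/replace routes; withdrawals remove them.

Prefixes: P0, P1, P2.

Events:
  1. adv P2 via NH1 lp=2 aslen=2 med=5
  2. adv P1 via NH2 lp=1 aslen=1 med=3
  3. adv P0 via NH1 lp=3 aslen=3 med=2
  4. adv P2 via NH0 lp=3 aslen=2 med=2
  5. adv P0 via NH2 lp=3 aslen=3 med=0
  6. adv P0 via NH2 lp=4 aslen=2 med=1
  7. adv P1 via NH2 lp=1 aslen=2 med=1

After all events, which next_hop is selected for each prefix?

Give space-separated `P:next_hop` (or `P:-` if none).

Answer: P0:NH2 P1:NH2 P2:NH0

Derivation:
Op 1: best P0=- P1=- P2=NH1
Op 2: best P0=- P1=NH2 P2=NH1
Op 3: best P0=NH1 P1=NH2 P2=NH1
Op 4: best P0=NH1 P1=NH2 P2=NH0
Op 5: best P0=NH2 P1=NH2 P2=NH0
Op 6: best P0=NH2 P1=NH2 P2=NH0
Op 7: best P0=NH2 P1=NH2 P2=NH0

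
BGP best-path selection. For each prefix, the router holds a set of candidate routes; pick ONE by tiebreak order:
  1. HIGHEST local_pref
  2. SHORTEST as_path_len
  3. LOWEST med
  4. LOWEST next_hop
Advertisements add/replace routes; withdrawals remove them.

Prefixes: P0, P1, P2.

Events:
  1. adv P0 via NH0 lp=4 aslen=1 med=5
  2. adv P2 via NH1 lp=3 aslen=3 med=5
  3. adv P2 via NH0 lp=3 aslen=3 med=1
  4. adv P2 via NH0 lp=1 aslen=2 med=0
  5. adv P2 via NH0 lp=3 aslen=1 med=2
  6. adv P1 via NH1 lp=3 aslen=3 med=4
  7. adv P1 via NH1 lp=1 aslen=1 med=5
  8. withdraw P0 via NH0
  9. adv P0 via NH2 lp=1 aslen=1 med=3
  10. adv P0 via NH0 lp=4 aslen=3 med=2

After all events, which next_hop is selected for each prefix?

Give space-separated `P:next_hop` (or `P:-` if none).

Op 1: best P0=NH0 P1=- P2=-
Op 2: best P0=NH0 P1=- P2=NH1
Op 3: best P0=NH0 P1=- P2=NH0
Op 4: best P0=NH0 P1=- P2=NH1
Op 5: best P0=NH0 P1=- P2=NH0
Op 6: best P0=NH0 P1=NH1 P2=NH0
Op 7: best P0=NH0 P1=NH1 P2=NH0
Op 8: best P0=- P1=NH1 P2=NH0
Op 9: best P0=NH2 P1=NH1 P2=NH0
Op 10: best P0=NH0 P1=NH1 P2=NH0

Answer: P0:NH0 P1:NH1 P2:NH0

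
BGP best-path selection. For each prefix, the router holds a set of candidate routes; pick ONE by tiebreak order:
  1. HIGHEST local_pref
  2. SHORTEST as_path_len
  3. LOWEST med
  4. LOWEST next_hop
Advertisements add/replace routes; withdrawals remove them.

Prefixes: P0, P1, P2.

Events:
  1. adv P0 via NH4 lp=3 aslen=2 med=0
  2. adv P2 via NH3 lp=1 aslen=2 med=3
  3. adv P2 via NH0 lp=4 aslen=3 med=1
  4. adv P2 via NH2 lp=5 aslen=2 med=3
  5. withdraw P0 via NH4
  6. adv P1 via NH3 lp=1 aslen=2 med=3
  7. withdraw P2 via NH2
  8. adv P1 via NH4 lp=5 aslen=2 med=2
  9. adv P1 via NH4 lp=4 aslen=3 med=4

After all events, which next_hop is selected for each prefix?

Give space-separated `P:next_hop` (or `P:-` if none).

Op 1: best P0=NH4 P1=- P2=-
Op 2: best P0=NH4 P1=- P2=NH3
Op 3: best P0=NH4 P1=- P2=NH0
Op 4: best P0=NH4 P1=- P2=NH2
Op 5: best P0=- P1=- P2=NH2
Op 6: best P0=- P1=NH3 P2=NH2
Op 7: best P0=- P1=NH3 P2=NH0
Op 8: best P0=- P1=NH4 P2=NH0
Op 9: best P0=- P1=NH4 P2=NH0

Answer: P0:- P1:NH4 P2:NH0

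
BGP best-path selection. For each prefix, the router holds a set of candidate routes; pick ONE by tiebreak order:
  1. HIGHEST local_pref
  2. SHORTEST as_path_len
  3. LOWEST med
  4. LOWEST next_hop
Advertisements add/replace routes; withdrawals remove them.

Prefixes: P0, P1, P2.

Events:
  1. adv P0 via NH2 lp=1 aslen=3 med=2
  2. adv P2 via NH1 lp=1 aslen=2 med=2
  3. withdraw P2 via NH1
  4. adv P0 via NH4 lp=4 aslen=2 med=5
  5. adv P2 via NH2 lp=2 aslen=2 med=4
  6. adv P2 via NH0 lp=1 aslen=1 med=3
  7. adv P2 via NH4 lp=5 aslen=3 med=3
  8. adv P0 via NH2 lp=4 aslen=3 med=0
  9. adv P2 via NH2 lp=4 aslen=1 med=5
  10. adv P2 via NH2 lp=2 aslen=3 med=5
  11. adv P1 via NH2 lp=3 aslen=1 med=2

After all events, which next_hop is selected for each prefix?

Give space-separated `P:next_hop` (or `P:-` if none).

Op 1: best P0=NH2 P1=- P2=-
Op 2: best P0=NH2 P1=- P2=NH1
Op 3: best P0=NH2 P1=- P2=-
Op 4: best P0=NH4 P1=- P2=-
Op 5: best P0=NH4 P1=- P2=NH2
Op 6: best P0=NH4 P1=- P2=NH2
Op 7: best P0=NH4 P1=- P2=NH4
Op 8: best P0=NH4 P1=- P2=NH4
Op 9: best P0=NH4 P1=- P2=NH4
Op 10: best P0=NH4 P1=- P2=NH4
Op 11: best P0=NH4 P1=NH2 P2=NH4

Answer: P0:NH4 P1:NH2 P2:NH4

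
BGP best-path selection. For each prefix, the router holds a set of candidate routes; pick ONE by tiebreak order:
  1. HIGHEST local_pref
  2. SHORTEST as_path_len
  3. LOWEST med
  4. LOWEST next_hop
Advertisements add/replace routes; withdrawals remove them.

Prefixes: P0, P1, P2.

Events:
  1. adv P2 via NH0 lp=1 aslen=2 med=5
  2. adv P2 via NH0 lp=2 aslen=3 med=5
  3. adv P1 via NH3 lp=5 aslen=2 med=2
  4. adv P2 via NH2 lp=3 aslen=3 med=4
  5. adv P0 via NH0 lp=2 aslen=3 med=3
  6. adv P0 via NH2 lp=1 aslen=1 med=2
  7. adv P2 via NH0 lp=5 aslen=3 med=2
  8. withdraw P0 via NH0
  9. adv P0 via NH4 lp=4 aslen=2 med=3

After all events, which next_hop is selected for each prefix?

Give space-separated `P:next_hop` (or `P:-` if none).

Answer: P0:NH4 P1:NH3 P2:NH0

Derivation:
Op 1: best P0=- P1=- P2=NH0
Op 2: best P0=- P1=- P2=NH0
Op 3: best P0=- P1=NH3 P2=NH0
Op 4: best P0=- P1=NH3 P2=NH2
Op 5: best P0=NH0 P1=NH3 P2=NH2
Op 6: best P0=NH0 P1=NH3 P2=NH2
Op 7: best P0=NH0 P1=NH3 P2=NH0
Op 8: best P0=NH2 P1=NH3 P2=NH0
Op 9: best P0=NH4 P1=NH3 P2=NH0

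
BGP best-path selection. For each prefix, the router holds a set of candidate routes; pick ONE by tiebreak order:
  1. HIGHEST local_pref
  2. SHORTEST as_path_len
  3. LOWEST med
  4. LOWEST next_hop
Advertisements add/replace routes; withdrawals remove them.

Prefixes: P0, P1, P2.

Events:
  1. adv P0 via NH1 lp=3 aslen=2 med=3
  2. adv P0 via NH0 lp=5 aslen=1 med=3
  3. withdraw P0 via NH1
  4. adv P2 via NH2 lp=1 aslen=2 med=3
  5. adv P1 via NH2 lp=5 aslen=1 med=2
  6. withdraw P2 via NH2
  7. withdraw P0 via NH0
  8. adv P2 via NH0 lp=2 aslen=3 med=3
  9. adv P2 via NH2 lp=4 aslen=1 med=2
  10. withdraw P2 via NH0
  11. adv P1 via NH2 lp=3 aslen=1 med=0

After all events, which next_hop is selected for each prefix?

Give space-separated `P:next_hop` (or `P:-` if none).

Op 1: best P0=NH1 P1=- P2=-
Op 2: best P0=NH0 P1=- P2=-
Op 3: best P0=NH0 P1=- P2=-
Op 4: best P0=NH0 P1=- P2=NH2
Op 5: best P0=NH0 P1=NH2 P2=NH2
Op 6: best P0=NH0 P1=NH2 P2=-
Op 7: best P0=- P1=NH2 P2=-
Op 8: best P0=- P1=NH2 P2=NH0
Op 9: best P0=- P1=NH2 P2=NH2
Op 10: best P0=- P1=NH2 P2=NH2
Op 11: best P0=- P1=NH2 P2=NH2

Answer: P0:- P1:NH2 P2:NH2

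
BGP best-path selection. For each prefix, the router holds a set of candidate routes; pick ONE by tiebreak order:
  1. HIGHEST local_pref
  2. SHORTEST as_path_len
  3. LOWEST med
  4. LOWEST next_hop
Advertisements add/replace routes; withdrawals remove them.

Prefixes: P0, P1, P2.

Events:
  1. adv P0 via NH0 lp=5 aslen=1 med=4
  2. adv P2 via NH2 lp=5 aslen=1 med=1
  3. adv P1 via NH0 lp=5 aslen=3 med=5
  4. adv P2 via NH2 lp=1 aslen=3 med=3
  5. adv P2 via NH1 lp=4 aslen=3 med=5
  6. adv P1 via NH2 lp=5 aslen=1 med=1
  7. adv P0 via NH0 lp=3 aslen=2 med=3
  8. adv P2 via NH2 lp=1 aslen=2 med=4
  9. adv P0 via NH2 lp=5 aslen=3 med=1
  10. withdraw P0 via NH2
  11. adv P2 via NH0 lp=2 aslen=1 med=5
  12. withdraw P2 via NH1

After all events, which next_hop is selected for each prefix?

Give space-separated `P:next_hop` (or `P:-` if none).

Answer: P0:NH0 P1:NH2 P2:NH0

Derivation:
Op 1: best P0=NH0 P1=- P2=-
Op 2: best P0=NH0 P1=- P2=NH2
Op 3: best P0=NH0 P1=NH0 P2=NH2
Op 4: best P0=NH0 P1=NH0 P2=NH2
Op 5: best P0=NH0 P1=NH0 P2=NH1
Op 6: best P0=NH0 P1=NH2 P2=NH1
Op 7: best P0=NH0 P1=NH2 P2=NH1
Op 8: best P0=NH0 P1=NH2 P2=NH1
Op 9: best P0=NH2 P1=NH2 P2=NH1
Op 10: best P0=NH0 P1=NH2 P2=NH1
Op 11: best P0=NH0 P1=NH2 P2=NH1
Op 12: best P0=NH0 P1=NH2 P2=NH0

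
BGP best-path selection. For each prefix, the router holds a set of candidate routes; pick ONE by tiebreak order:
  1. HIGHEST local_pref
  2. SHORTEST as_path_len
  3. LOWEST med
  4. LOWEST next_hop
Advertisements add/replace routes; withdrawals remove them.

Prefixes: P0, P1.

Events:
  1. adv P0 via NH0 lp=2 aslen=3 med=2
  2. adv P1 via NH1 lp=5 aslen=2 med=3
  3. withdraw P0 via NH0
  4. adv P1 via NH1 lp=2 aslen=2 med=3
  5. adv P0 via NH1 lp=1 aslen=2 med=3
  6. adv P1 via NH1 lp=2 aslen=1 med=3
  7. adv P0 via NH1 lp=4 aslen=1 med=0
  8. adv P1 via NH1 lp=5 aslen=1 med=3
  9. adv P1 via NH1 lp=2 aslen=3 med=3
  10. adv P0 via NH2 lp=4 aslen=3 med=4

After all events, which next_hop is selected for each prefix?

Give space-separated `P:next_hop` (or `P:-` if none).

Op 1: best P0=NH0 P1=-
Op 2: best P0=NH0 P1=NH1
Op 3: best P0=- P1=NH1
Op 4: best P0=- P1=NH1
Op 5: best P0=NH1 P1=NH1
Op 6: best P0=NH1 P1=NH1
Op 7: best P0=NH1 P1=NH1
Op 8: best P0=NH1 P1=NH1
Op 9: best P0=NH1 P1=NH1
Op 10: best P0=NH1 P1=NH1

Answer: P0:NH1 P1:NH1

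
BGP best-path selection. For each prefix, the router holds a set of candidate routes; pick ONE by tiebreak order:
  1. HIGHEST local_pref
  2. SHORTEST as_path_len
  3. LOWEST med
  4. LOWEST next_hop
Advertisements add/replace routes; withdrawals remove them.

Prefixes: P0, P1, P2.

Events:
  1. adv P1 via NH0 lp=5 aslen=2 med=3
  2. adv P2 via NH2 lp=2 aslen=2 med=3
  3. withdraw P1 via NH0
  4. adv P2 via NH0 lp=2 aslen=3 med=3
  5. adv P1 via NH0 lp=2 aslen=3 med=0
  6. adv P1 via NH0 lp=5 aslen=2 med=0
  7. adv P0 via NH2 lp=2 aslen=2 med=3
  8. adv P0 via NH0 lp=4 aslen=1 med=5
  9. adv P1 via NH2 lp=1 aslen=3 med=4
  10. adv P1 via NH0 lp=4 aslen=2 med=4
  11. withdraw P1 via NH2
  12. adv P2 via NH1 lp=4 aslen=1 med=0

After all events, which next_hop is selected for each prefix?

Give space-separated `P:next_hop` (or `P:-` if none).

Answer: P0:NH0 P1:NH0 P2:NH1

Derivation:
Op 1: best P0=- P1=NH0 P2=-
Op 2: best P0=- P1=NH0 P2=NH2
Op 3: best P0=- P1=- P2=NH2
Op 4: best P0=- P1=- P2=NH2
Op 5: best P0=- P1=NH0 P2=NH2
Op 6: best P0=- P1=NH0 P2=NH2
Op 7: best P0=NH2 P1=NH0 P2=NH2
Op 8: best P0=NH0 P1=NH0 P2=NH2
Op 9: best P0=NH0 P1=NH0 P2=NH2
Op 10: best P0=NH0 P1=NH0 P2=NH2
Op 11: best P0=NH0 P1=NH0 P2=NH2
Op 12: best P0=NH0 P1=NH0 P2=NH1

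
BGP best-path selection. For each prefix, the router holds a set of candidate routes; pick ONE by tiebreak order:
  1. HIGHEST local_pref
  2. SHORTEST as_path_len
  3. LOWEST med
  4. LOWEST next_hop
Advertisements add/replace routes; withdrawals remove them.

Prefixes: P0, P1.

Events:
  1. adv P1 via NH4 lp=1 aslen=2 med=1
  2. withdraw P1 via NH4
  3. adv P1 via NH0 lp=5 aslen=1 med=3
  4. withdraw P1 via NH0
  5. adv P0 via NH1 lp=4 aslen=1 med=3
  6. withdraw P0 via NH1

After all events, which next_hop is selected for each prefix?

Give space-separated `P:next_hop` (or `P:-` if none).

Op 1: best P0=- P1=NH4
Op 2: best P0=- P1=-
Op 3: best P0=- P1=NH0
Op 4: best P0=- P1=-
Op 5: best P0=NH1 P1=-
Op 6: best P0=- P1=-

Answer: P0:- P1:-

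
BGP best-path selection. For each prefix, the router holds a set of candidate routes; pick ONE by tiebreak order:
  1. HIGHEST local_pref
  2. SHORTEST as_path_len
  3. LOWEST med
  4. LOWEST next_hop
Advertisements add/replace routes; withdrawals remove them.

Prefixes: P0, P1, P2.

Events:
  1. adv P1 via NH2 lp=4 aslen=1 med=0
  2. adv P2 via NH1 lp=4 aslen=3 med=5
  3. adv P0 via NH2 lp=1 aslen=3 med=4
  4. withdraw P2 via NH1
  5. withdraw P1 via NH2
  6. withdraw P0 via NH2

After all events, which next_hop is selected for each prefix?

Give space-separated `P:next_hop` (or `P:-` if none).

Answer: P0:- P1:- P2:-

Derivation:
Op 1: best P0=- P1=NH2 P2=-
Op 2: best P0=- P1=NH2 P2=NH1
Op 3: best P0=NH2 P1=NH2 P2=NH1
Op 4: best P0=NH2 P1=NH2 P2=-
Op 5: best P0=NH2 P1=- P2=-
Op 6: best P0=- P1=- P2=-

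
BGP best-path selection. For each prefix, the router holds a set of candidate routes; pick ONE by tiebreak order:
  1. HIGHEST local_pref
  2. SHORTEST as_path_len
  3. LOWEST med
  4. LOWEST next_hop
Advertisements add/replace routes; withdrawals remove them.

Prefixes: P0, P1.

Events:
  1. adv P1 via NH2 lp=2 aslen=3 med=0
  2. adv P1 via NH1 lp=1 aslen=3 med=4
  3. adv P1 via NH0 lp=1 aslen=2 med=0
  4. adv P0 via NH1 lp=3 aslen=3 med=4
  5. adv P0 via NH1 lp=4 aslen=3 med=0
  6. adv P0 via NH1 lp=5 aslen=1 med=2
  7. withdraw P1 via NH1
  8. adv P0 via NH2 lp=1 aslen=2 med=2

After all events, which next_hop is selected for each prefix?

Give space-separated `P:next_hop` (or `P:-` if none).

Op 1: best P0=- P1=NH2
Op 2: best P0=- P1=NH2
Op 3: best P0=- P1=NH2
Op 4: best P0=NH1 P1=NH2
Op 5: best P0=NH1 P1=NH2
Op 6: best P0=NH1 P1=NH2
Op 7: best P0=NH1 P1=NH2
Op 8: best P0=NH1 P1=NH2

Answer: P0:NH1 P1:NH2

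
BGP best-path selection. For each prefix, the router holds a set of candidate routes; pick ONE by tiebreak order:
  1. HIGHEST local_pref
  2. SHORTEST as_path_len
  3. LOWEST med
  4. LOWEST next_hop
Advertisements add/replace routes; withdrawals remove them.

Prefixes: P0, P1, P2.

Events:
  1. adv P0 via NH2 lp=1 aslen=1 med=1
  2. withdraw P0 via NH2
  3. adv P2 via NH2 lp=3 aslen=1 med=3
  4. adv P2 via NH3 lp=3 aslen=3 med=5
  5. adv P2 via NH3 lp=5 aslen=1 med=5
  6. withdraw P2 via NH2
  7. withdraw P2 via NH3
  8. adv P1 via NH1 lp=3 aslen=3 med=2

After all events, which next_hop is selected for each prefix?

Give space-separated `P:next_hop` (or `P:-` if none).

Op 1: best P0=NH2 P1=- P2=-
Op 2: best P0=- P1=- P2=-
Op 3: best P0=- P1=- P2=NH2
Op 4: best P0=- P1=- P2=NH2
Op 5: best P0=- P1=- P2=NH3
Op 6: best P0=- P1=- P2=NH3
Op 7: best P0=- P1=- P2=-
Op 8: best P0=- P1=NH1 P2=-

Answer: P0:- P1:NH1 P2:-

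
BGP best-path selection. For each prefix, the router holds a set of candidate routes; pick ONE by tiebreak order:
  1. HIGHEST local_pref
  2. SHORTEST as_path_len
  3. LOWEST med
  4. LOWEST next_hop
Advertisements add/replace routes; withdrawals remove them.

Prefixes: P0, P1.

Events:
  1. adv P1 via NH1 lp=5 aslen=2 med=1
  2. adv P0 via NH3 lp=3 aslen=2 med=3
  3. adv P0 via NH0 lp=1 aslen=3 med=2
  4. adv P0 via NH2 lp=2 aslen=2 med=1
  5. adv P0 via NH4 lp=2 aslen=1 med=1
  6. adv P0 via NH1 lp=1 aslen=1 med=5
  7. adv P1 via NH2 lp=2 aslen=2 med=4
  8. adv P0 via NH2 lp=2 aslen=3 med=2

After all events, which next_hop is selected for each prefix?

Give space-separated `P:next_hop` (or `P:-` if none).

Op 1: best P0=- P1=NH1
Op 2: best P0=NH3 P1=NH1
Op 3: best P0=NH3 P1=NH1
Op 4: best P0=NH3 P1=NH1
Op 5: best P0=NH3 P1=NH1
Op 6: best P0=NH3 P1=NH1
Op 7: best P0=NH3 P1=NH1
Op 8: best P0=NH3 P1=NH1

Answer: P0:NH3 P1:NH1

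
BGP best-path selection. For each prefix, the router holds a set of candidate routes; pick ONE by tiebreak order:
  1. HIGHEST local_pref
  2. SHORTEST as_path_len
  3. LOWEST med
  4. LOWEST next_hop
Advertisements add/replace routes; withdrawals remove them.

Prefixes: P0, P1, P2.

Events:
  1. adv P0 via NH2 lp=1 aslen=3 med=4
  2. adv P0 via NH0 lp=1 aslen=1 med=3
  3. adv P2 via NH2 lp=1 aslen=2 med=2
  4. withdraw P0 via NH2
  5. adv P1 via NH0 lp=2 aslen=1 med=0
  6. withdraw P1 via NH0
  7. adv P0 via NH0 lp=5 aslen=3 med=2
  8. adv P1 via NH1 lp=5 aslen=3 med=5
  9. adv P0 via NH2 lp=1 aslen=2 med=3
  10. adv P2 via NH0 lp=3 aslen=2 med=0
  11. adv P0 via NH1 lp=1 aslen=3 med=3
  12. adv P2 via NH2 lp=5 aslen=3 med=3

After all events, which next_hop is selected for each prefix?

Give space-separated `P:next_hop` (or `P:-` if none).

Op 1: best P0=NH2 P1=- P2=-
Op 2: best P0=NH0 P1=- P2=-
Op 3: best P0=NH0 P1=- P2=NH2
Op 4: best P0=NH0 P1=- P2=NH2
Op 5: best P0=NH0 P1=NH0 P2=NH2
Op 6: best P0=NH0 P1=- P2=NH2
Op 7: best P0=NH0 P1=- P2=NH2
Op 8: best P0=NH0 P1=NH1 P2=NH2
Op 9: best P0=NH0 P1=NH1 P2=NH2
Op 10: best P0=NH0 P1=NH1 P2=NH0
Op 11: best P0=NH0 P1=NH1 P2=NH0
Op 12: best P0=NH0 P1=NH1 P2=NH2

Answer: P0:NH0 P1:NH1 P2:NH2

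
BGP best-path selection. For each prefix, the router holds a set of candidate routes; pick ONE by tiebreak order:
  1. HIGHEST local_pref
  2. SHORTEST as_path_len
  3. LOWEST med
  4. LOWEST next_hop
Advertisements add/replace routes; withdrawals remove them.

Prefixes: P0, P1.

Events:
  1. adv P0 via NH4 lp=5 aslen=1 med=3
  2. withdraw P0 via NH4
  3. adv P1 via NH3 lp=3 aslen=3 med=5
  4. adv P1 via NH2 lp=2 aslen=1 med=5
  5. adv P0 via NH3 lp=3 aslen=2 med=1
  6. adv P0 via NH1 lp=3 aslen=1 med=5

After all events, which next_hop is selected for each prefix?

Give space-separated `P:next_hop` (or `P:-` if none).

Answer: P0:NH1 P1:NH3

Derivation:
Op 1: best P0=NH4 P1=-
Op 2: best P0=- P1=-
Op 3: best P0=- P1=NH3
Op 4: best P0=- P1=NH3
Op 5: best P0=NH3 P1=NH3
Op 6: best P0=NH1 P1=NH3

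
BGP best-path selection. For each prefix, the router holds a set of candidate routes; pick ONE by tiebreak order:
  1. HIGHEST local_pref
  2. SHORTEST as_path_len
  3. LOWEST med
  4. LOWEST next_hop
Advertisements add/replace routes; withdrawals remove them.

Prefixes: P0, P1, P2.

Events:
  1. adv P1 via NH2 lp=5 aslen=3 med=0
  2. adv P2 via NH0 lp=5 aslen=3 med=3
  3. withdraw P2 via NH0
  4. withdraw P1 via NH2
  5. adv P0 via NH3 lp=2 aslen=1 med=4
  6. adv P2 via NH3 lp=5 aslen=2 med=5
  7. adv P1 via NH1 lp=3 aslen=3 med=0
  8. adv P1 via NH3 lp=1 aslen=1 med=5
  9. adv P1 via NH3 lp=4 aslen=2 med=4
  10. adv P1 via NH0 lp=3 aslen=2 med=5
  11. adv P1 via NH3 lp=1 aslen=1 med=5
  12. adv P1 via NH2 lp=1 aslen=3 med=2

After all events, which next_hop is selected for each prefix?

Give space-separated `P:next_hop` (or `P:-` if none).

Answer: P0:NH3 P1:NH0 P2:NH3

Derivation:
Op 1: best P0=- P1=NH2 P2=-
Op 2: best P0=- P1=NH2 P2=NH0
Op 3: best P0=- P1=NH2 P2=-
Op 4: best P0=- P1=- P2=-
Op 5: best P0=NH3 P1=- P2=-
Op 6: best P0=NH3 P1=- P2=NH3
Op 7: best P0=NH3 P1=NH1 P2=NH3
Op 8: best P0=NH3 P1=NH1 P2=NH3
Op 9: best P0=NH3 P1=NH3 P2=NH3
Op 10: best P0=NH3 P1=NH3 P2=NH3
Op 11: best P0=NH3 P1=NH0 P2=NH3
Op 12: best P0=NH3 P1=NH0 P2=NH3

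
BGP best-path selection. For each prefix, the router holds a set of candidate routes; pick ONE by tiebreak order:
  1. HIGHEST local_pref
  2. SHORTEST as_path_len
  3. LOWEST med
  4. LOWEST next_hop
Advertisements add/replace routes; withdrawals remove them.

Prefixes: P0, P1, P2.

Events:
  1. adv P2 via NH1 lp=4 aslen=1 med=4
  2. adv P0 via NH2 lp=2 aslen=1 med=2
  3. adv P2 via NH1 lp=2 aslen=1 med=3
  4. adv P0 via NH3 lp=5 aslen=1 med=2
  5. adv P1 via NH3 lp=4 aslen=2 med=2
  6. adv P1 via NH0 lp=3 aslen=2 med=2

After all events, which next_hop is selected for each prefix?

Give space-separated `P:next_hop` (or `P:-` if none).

Answer: P0:NH3 P1:NH3 P2:NH1

Derivation:
Op 1: best P0=- P1=- P2=NH1
Op 2: best P0=NH2 P1=- P2=NH1
Op 3: best P0=NH2 P1=- P2=NH1
Op 4: best P0=NH3 P1=- P2=NH1
Op 5: best P0=NH3 P1=NH3 P2=NH1
Op 6: best P0=NH3 P1=NH3 P2=NH1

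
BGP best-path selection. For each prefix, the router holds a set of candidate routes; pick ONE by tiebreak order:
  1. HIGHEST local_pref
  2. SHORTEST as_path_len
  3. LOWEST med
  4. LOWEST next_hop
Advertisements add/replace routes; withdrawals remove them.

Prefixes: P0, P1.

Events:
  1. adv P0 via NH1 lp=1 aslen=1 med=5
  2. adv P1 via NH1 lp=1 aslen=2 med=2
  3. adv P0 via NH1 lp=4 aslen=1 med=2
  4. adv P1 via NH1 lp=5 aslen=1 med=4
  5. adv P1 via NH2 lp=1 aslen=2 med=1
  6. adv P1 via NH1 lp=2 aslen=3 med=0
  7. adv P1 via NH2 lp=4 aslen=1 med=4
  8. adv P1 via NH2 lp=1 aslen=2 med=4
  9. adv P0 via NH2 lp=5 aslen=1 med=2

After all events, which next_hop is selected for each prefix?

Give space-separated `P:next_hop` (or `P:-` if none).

Op 1: best P0=NH1 P1=-
Op 2: best P0=NH1 P1=NH1
Op 3: best P0=NH1 P1=NH1
Op 4: best P0=NH1 P1=NH1
Op 5: best P0=NH1 P1=NH1
Op 6: best P0=NH1 P1=NH1
Op 7: best P0=NH1 P1=NH2
Op 8: best P0=NH1 P1=NH1
Op 9: best P0=NH2 P1=NH1

Answer: P0:NH2 P1:NH1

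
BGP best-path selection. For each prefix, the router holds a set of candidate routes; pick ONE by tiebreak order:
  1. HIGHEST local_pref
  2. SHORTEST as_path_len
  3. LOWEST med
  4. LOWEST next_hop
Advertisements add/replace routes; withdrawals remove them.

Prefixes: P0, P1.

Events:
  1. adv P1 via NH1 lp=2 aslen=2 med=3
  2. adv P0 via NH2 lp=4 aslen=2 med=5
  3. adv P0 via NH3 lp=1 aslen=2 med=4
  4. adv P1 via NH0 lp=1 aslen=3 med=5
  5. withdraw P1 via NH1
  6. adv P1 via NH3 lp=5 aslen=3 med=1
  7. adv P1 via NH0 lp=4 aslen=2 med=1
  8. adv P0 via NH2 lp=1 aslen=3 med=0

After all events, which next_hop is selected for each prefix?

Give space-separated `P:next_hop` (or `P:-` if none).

Answer: P0:NH3 P1:NH3

Derivation:
Op 1: best P0=- P1=NH1
Op 2: best P0=NH2 P1=NH1
Op 3: best P0=NH2 P1=NH1
Op 4: best P0=NH2 P1=NH1
Op 5: best P0=NH2 P1=NH0
Op 6: best P0=NH2 P1=NH3
Op 7: best P0=NH2 P1=NH3
Op 8: best P0=NH3 P1=NH3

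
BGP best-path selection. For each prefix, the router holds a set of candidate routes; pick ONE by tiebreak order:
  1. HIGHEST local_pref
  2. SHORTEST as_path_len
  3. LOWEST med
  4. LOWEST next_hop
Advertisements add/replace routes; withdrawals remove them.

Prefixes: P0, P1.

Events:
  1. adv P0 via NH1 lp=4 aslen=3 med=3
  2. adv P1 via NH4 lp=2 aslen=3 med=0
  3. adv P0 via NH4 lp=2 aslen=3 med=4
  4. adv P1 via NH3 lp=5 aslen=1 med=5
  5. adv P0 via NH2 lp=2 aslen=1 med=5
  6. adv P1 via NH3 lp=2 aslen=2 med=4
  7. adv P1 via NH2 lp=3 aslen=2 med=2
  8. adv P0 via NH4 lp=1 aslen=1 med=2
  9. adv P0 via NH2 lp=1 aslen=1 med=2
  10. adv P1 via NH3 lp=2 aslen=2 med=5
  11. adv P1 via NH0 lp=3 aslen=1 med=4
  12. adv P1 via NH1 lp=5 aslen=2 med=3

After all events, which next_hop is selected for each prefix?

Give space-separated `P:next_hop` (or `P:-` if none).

Answer: P0:NH1 P1:NH1

Derivation:
Op 1: best P0=NH1 P1=-
Op 2: best P0=NH1 P1=NH4
Op 3: best P0=NH1 P1=NH4
Op 4: best P0=NH1 P1=NH3
Op 5: best P0=NH1 P1=NH3
Op 6: best P0=NH1 P1=NH3
Op 7: best P0=NH1 P1=NH2
Op 8: best P0=NH1 P1=NH2
Op 9: best P0=NH1 P1=NH2
Op 10: best P0=NH1 P1=NH2
Op 11: best P0=NH1 P1=NH0
Op 12: best P0=NH1 P1=NH1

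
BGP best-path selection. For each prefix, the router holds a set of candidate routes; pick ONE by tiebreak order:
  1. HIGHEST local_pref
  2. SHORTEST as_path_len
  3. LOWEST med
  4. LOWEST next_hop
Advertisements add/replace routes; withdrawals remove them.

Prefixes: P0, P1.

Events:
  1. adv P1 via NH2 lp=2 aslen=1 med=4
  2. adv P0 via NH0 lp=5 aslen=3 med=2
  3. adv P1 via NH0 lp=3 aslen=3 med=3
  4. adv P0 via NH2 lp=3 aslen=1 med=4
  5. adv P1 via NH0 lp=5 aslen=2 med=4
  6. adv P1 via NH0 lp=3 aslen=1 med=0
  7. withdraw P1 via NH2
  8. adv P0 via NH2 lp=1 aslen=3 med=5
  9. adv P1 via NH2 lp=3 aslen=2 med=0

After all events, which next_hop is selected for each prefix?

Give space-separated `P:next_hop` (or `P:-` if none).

Op 1: best P0=- P1=NH2
Op 2: best P0=NH0 P1=NH2
Op 3: best P0=NH0 P1=NH0
Op 4: best P0=NH0 P1=NH0
Op 5: best P0=NH0 P1=NH0
Op 6: best P0=NH0 P1=NH0
Op 7: best P0=NH0 P1=NH0
Op 8: best P0=NH0 P1=NH0
Op 9: best P0=NH0 P1=NH0

Answer: P0:NH0 P1:NH0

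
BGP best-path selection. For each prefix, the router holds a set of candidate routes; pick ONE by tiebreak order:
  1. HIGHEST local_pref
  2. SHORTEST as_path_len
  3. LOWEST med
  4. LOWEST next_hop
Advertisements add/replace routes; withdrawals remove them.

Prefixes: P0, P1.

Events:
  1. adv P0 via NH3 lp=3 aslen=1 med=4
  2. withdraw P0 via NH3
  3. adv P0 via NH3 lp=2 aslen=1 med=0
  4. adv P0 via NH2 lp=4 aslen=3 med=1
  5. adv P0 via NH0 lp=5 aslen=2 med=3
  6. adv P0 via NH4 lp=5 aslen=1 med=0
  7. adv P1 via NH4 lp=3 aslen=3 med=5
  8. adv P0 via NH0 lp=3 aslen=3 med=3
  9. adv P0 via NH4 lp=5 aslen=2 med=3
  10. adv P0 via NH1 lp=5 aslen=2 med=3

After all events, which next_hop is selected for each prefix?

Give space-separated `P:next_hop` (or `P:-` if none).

Answer: P0:NH1 P1:NH4

Derivation:
Op 1: best P0=NH3 P1=-
Op 2: best P0=- P1=-
Op 3: best P0=NH3 P1=-
Op 4: best P0=NH2 P1=-
Op 5: best P0=NH0 P1=-
Op 6: best P0=NH4 P1=-
Op 7: best P0=NH4 P1=NH4
Op 8: best P0=NH4 P1=NH4
Op 9: best P0=NH4 P1=NH4
Op 10: best P0=NH1 P1=NH4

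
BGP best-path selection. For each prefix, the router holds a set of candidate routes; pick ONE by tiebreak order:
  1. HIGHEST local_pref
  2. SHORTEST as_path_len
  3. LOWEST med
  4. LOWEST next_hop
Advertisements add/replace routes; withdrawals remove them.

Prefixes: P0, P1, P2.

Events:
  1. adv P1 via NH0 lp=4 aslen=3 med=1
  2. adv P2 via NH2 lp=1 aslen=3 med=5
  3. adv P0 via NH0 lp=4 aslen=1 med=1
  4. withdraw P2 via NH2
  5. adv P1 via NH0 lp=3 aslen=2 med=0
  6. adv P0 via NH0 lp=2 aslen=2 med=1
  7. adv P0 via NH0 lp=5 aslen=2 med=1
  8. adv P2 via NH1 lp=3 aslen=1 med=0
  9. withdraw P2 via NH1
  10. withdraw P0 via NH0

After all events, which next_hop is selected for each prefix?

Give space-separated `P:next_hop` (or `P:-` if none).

Op 1: best P0=- P1=NH0 P2=-
Op 2: best P0=- P1=NH0 P2=NH2
Op 3: best P0=NH0 P1=NH0 P2=NH2
Op 4: best P0=NH0 P1=NH0 P2=-
Op 5: best P0=NH0 P1=NH0 P2=-
Op 6: best P0=NH0 P1=NH0 P2=-
Op 7: best P0=NH0 P1=NH0 P2=-
Op 8: best P0=NH0 P1=NH0 P2=NH1
Op 9: best P0=NH0 P1=NH0 P2=-
Op 10: best P0=- P1=NH0 P2=-

Answer: P0:- P1:NH0 P2:-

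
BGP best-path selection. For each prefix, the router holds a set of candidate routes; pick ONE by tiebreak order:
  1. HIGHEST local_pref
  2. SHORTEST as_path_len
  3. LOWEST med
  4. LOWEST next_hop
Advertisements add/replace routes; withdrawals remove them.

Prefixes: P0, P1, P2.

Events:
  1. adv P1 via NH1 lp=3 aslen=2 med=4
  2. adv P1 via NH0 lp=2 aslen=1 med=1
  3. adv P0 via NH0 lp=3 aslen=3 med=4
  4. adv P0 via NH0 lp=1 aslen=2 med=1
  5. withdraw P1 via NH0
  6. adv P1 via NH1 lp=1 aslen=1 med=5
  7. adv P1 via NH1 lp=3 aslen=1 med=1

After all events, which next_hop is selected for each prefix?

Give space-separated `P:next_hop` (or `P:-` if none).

Op 1: best P0=- P1=NH1 P2=-
Op 2: best P0=- P1=NH1 P2=-
Op 3: best P0=NH0 P1=NH1 P2=-
Op 4: best P0=NH0 P1=NH1 P2=-
Op 5: best P0=NH0 P1=NH1 P2=-
Op 6: best P0=NH0 P1=NH1 P2=-
Op 7: best P0=NH0 P1=NH1 P2=-

Answer: P0:NH0 P1:NH1 P2:-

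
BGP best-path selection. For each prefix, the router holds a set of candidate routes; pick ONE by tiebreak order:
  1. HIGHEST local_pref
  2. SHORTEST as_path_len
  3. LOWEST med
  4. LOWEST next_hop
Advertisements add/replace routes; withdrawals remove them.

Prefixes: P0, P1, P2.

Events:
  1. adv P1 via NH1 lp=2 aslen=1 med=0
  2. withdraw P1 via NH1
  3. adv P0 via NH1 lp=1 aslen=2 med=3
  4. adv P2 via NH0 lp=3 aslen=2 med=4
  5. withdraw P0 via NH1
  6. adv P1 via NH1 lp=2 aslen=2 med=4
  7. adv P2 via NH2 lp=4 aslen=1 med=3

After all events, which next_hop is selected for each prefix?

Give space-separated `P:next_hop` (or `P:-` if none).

Op 1: best P0=- P1=NH1 P2=-
Op 2: best P0=- P1=- P2=-
Op 3: best P0=NH1 P1=- P2=-
Op 4: best P0=NH1 P1=- P2=NH0
Op 5: best P0=- P1=- P2=NH0
Op 6: best P0=- P1=NH1 P2=NH0
Op 7: best P0=- P1=NH1 P2=NH2

Answer: P0:- P1:NH1 P2:NH2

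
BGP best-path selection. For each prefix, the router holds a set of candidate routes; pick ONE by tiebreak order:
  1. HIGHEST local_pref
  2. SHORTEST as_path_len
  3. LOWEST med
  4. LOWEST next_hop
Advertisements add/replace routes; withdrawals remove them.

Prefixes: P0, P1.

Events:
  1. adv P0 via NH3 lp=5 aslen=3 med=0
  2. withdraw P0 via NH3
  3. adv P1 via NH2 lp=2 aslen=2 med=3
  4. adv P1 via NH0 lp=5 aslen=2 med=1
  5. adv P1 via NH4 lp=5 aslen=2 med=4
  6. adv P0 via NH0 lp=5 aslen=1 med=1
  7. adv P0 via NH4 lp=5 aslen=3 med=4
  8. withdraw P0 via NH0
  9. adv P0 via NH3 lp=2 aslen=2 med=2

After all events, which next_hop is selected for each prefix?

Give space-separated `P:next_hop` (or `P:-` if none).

Op 1: best P0=NH3 P1=-
Op 2: best P0=- P1=-
Op 3: best P0=- P1=NH2
Op 4: best P0=- P1=NH0
Op 5: best P0=- P1=NH0
Op 6: best P0=NH0 P1=NH0
Op 7: best P0=NH0 P1=NH0
Op 8: best P0=NH4 P1=NH0
Op 9: best P0=NH4 P1=NH0

Answer: P0:NH4 P1:NH0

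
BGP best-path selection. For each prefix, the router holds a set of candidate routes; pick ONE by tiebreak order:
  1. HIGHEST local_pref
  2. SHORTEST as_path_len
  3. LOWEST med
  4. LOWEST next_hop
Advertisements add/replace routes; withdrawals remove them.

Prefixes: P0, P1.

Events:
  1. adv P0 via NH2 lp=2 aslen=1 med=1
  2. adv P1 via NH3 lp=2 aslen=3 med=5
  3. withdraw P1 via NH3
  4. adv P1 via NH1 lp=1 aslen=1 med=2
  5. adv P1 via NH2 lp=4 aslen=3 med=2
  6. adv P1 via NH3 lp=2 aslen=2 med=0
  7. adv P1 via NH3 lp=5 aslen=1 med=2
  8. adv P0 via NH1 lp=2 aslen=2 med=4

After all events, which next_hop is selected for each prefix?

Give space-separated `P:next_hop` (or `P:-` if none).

Op 1: best P0=NH2 P1=-
Op 2: best P0=NH2 P1=NH3
Op 3: best P0=NH2 P1=-
Op 4: best P0=NH2 P1=NH1
Op 5: best P0=NH2 P1=NH2
Op 6: best P0=NH2 P1=NH2
Op 7: best P0=NH2 P1=NH3
Op 8: best P0=NH2 P1=NH3

Answer: P0:NH2 P1:NH3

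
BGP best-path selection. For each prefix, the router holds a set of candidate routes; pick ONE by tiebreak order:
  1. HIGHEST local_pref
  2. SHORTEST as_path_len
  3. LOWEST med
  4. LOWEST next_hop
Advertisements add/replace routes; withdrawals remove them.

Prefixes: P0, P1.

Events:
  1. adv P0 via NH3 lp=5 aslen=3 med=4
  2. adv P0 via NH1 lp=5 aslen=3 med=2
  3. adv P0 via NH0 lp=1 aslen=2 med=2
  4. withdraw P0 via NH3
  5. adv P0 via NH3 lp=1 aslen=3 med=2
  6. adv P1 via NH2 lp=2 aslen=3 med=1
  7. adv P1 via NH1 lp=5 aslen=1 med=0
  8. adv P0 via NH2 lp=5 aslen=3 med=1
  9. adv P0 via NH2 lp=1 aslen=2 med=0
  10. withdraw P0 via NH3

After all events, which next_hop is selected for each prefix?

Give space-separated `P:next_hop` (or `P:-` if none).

Op 1: best P0=NH3 P1=-
Op 2: best P0=NH1 P1=-
Op 3: best P0=NH1 P1=-
Op 4: best P0=NH1 P1=-
Op 5: best P0=NH1 P1=-
Op 6: best P0=NH1 P1=NH2
Op 7: best P0=NH1 P1=NH1
Op 8: best P0=NH2 P1=NH1
Op 9: best P0=NH1 P1=NH1
Op 10: best P0=NH1 P1=NH1

Answer: P0:NH1 P1:NH1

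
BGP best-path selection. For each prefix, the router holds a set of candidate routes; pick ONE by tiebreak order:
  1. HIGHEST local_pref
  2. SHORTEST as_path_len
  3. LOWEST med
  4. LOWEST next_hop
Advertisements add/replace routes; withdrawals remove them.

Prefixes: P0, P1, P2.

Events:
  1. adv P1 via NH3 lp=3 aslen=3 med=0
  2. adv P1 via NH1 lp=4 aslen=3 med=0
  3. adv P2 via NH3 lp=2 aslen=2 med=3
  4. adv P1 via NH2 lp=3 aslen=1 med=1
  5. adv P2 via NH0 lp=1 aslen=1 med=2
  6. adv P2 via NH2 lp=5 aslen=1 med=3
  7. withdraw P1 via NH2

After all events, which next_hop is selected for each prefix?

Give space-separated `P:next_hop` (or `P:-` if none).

Answer: P0:- P1:NH1 P2:NH2

Derivation:
Op 1: best P0=- P1=NH3 P2=-
Op 2: best P0=- P1=NH1 P2=-
Op 3: best P0=- P1=NH1 P2=NH3
Op 4: best P0=- P1=NH1 P2=NH3
Op 5: best P0=- P1=NH1 P2=NH3
Op 6: best P0=- P1=NH1 P2=NH2
Op 7: best P0=- P1=NH1 P2=NH2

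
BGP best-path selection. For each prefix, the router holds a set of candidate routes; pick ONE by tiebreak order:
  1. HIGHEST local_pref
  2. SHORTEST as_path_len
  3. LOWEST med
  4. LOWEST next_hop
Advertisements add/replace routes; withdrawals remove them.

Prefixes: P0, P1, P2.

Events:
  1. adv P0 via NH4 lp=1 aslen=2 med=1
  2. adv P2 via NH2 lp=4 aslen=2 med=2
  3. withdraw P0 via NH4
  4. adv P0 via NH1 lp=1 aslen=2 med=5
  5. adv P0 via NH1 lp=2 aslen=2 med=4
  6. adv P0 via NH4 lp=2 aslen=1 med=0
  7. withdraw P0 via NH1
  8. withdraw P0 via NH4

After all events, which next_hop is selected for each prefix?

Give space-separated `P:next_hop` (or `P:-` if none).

Op 1: best P0=NH4 P1=- P2=-
Op 2: best P0=NH4 P1=- P2=NH2
Op 3: best P0=- P1=- P2=NH2
Op 4: best P0=NH1 P1=- P2=NH2
Op 5: best P0=NH1 P1=- P2=NH2
Op 6: best P0=NH4 P1=- P2=NH2
Op 7: best P0=NH4 P1=- P2=NH2
Op 8: best P0=- P1=- P2=NH2

Answer: P0:- P1:- P2:NH2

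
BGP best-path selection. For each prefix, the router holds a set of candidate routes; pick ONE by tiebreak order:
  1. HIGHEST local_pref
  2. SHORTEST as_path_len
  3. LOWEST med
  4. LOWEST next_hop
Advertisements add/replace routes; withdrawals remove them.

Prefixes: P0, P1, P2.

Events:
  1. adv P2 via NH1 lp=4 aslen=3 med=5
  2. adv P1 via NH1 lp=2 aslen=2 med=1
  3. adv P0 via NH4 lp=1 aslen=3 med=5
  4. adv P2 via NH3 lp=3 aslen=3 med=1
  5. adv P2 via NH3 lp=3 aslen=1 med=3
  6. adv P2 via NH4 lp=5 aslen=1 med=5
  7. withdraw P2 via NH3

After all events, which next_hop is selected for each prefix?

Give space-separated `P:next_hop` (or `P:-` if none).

Op 1: best P0=- P1=- P2=NH1
Op 2: best P0=- P1=NH1 P2=NH1
Op 3: best P0=NH4 P1=NH1 P2=NH1
Op 4: best P0=NH4 P1=NH1 P2=NH1
Op 5: best P0=NH4 P1=NH1 P2=NH1
Op 6: best P0=NH4 P1=NH1 P2=NH4
Op 7: best P0=NH4 P1=NH1 P2=NH4

Answer: P0:NH4 P1:NH1 P2:NH4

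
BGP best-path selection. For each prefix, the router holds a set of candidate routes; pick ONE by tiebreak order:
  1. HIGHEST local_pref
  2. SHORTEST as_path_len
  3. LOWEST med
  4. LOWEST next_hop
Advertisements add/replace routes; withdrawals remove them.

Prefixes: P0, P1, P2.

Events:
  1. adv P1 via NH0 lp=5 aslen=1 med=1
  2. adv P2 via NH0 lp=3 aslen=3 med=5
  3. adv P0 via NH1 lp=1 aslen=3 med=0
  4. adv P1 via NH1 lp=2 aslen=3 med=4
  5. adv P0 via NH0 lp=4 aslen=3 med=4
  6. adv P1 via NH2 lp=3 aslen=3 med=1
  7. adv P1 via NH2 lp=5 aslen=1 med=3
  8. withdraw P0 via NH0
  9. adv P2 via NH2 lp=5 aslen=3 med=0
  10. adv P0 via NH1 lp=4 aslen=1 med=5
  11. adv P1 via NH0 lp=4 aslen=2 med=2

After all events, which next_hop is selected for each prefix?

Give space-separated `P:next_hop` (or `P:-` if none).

Answer: P0:NH1 P1:NH2 P2:NH2

Derivation:
Op 1: best P0=- P1=NH0 P2=-
Op 2: best P0=- P1=NH0 P2=NH0
Op 3: best P0=NH1 P1=NH0 P2=NH0
Op 4: best P0=NH1 P1=NH0 P2=NH0
Op 5: best P0=NH0 P1=NH0 P2=NH0
Op 6: best P0=NH0 P1=NH0 P2=NH0
Op 7: best P0=NH0 P1=NH0 P2=NH0
Op 8: best P0=NH1 P1=NH0 P2=NH0
Op 9: best P0=NH1 P1=NH0 P2=NH2
Op 10: best P0=NH1 P1=NH0 P2=NH2
Op 11: best P0=NH1 P1=NH2 P2=NH2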